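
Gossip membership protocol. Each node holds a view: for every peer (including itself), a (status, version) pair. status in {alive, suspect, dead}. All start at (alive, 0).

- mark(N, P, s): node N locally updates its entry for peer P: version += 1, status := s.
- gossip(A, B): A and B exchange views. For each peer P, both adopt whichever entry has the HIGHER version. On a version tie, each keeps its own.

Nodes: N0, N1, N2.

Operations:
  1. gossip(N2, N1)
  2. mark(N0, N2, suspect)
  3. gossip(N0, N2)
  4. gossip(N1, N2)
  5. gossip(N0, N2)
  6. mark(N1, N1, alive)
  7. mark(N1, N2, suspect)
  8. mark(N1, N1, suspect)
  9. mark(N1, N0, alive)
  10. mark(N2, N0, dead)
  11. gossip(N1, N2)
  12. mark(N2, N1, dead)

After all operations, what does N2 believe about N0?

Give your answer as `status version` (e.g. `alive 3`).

Op 1: gossip N2<->N1 -> N2.N0=(alive,v0) N2.N1=(alive,v0) N2.N2=(alive,v0) | N1.N0=(alive,v0) N1.N1=(alive,v0) N1.N2=(alive,v0)
Op 2: N0 marks N2=suspect -> (suspect,v1)
Op 3: gossip N0<->N2 -> N0.N0=(alive,v0) N0.N1=(alive,v0) N0.N2=(suspect,v1) | N2.N0=(alive,v0) N2.N1=(alive,v0) N2.N2=(suspect,v1)
Op 4: gossip N1<->N2 -> N1.N0=(alive,v0) N1.N1=(alive,v0) N1.N2=(suspect,v1) | N2.N0=(alive,v0) N2.N1=(alive,v0) N2.N2=(suspect,v1)
Op 5: gossip N0<->N2 -> N0.N0=(alive,v0) N0.N1=(alive,v0) N0.N2=(suspect,v1) | N2.N0=(alive,v0) N2.N1=(alive,v0) N2.N2=(suspect,v1)
Op 6: N1 marks N1=alive -> (alive,v1)
Op 7: N1 marks N2=suspect -> (suspect,v2)
Op 8: N1 marks N1=suspect -> (suspect,v2)
Op 9: N1 marks N0=alive -> (alive,v1)
Op 10: N2 marks N0=dead -> (dead,v1)
Op 11: gossip N1<->N2 -> N1.N0=(alive,v1) N1.N1=(suspect,v2) N1.N2=(suspect,v2) | N2.N0=(dead,v1) N2.N1=(suspect,v2) N2.N2=(suspect,v2)
Op 12: N2 marks N1=dead -> (dead,v3)

Answer: dead 1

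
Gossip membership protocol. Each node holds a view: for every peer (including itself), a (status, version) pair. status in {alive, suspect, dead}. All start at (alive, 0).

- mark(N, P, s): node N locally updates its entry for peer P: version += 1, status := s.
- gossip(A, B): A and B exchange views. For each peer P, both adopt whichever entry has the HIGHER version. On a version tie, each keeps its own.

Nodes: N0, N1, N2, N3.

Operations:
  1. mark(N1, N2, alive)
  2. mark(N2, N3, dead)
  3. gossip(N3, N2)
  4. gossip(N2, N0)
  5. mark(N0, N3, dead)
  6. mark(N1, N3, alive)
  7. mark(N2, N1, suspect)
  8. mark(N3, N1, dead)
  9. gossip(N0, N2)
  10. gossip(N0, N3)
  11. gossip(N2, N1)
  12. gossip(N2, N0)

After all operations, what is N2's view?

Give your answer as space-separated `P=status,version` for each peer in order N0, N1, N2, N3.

Op 1: N1 marks N2=alive -> (alive,v1)
Op 2: N2 marks N3=dead -> (dead,v1)
Op 3: gossip N3<->N2 -> N3.N0=(alive,v0) N3.N1=(alive,v0) N3.N2=(alive,v0) N3.N3=(dead,v1) | N2.N0=(alive,v0) N2.N1=(alive,v0) N2.N2=(alive,v0) N2.N3=(dead,v1)
Op 4: gossip N2<->N0 -> N2.N0=(alive,v0) N2.N1=(alive,v0) N2.N2=(alive,v0) N2.N3=(dead,v1) | N0.N0=(alive,v0) N0.N1=(alive,v0) N0.N2=(alive,v0) N0.N3=(dead,v1)
Op 5: N0 marks N3=dead -> (dead,v2)
Op 6: N1 marks N3=alive -> (alive,v1)
Op 7: N2 marks N1=suspect -> (suspect,v1)
Op 8: N3 marks N1=dead -> (dead,v1)
Op 9: gossip N0<->N2 -> N0.N0=(alive,v0) N0.N1=(suspect,v1) N0.N2=(alive,v0) N0.N3=(dead,v2) | N2.N0=(alive,v0) N2.N1=(suspect,v1) N2.N2=(alive,v0) N2.N3=(dead,v2)
Op 10: gossip N0<->N3 -> N0.N0=(alive,v0) N0.N1=(suspect,v1) N0.N2=(alive,v0) N0.N3=(dead,v2) | N3.N0=(alive,v0) N3.N1=(dead,v1) N3.N2=(alive,v0) N3.N3=(dead,v2)
Op 11: gossip N2<->N1 -> N2.N0=(alive,v0) N2.N1=(suspect,v1) N2.N2=(alive,v1) N2.N3=(dead,v2) | N1.N0=(alive,v0) N1.N1=(suspect,v1) N1.N2=(alive,v1) N1.N3=(dead,v2)
Op 12: gossip N2<->N0 -> N2.N0=(alive,v0) N2.N1=(suspect,v1) N2.N2=(alive,v1) N2.N3=(dead,v2) | N0.N0=(alive,v0) N0.N1=(suspect,v1) N0.N2=(alive,v1) N0.N3=(dead,v2)

Answer: N0=alive,0 N1=suspect,1 N2=alive,1 N3=dead,2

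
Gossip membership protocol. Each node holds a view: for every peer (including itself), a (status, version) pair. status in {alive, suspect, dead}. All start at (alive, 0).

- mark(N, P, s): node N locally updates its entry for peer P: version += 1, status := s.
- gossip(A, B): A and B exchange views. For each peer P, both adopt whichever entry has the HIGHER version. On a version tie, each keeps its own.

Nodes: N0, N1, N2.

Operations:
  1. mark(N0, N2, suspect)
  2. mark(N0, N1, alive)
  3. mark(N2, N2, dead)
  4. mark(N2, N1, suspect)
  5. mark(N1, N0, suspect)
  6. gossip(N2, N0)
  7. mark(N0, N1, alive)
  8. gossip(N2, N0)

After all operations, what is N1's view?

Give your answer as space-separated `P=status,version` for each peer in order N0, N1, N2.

Op 1: N0 marks N2=suspect -> (suspect,v1)
Op 2: N0 marks N1=alive -> (alive,v1)
Op 3: N2 marks N2=dead -> (dead,v1)
Op 4: N2 marks N1=suspect -> (suspect,v1)
Op 5: N1 marks N0=suspect -> (suspect,v1)
Op 6: gossip N2<->N0 -> N2.N0=(alive,v0) N2.N1=(suspect,v1) N2.N2=(dead,v1) | N0.N0=(alive,v0) N0.N1=(alive,v1) N0.N2=(suspect,v1)
Op 7: N0 marks N1=alive -> (alive,v2)
Op 8: gossip N2<->N0 -> N2.N0=(alive,v0) N2.N1=(alive,v2) N2.N2=(dead,v1) | N0.N0=(alive,v0) N0.N1=(alive,v2) N0.N2=(suspect,v1)

Answer: N0=suspect,1 N1=alive,0 N2=alive,0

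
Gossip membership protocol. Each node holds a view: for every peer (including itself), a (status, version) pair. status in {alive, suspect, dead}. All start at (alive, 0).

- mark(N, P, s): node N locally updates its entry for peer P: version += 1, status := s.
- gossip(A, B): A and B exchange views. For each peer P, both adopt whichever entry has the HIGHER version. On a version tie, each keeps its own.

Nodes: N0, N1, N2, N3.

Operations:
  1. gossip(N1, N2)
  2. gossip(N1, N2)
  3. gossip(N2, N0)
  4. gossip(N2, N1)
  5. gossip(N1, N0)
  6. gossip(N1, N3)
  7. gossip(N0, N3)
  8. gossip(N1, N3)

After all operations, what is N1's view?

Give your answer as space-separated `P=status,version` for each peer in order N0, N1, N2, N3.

Op 1: gossip N1<->N2 -> N1.N0=(alive,v0) N1.N1=(alive,v0) N1.N2=(alive,v0) N1.N3=(alive,v0) | N2.N0=(alive,v0) N2.N1=(alive,v0) N2.N2=(alive,v0) N2.N3=(alive,v0)
Op 2: gossip N1<->N2 -> N1.N0=(alive,v0) N1.N1=(alive,v0) N1.N2=(alive,v0) N1.N3=(alive,v0) | N2.N0=(alive,v0) N2.N1=(alive,v0) N2.N2=(alive,v0) N2.N3=(alive,v0)
Op 3: gossip N2<->N0 -> N2.N0=(alive,v0) N2.N1=(alive,v0) N2.N2=(alive,v0) N2.N3=(alive,v0) | N0.N0=(alive,v0) N0.N1=(alive,v0) N0.N2=(alive,v0) N0.N3=(alive,v0)
Op 4: gossip N2<->N1 -> N2.N0=(alive,v0) N2.N1=(alive,v0) N2.N2=(alive,v0) N2.N3=(alive,v0) | N1.N0=(alive,v0) N1.N1=(alive,v0) N1.N2=(alive,v0) N1.N3=(alive,v0)
Op 5: gossip N1<->N0 -> N1.N0=(alive,v0) N1.N1=(alive,v0) N1.N2=(alive,v0) N1.N3=(alive,v0) | N0.N0=(alive,v0) N0.N1=(alive,v0) N0.N2=(alive,v0) N0.N3=(alive,v0)
Op 6: gossip N1<->N3 -> N1.N0=(alive,v0) N1.N1=(alive,v0) N1.N2=(alive,v0) N1.N3=(alive,v0) | N3.N0=(alive,v0) N3.N1=(alive,v0) N3.N2=(alive,v0) N3.N3=(alive,v0)
Op 7: gossip N0<->N3 -> N0.N0=(alive,v0) N0.N1=(alive,v0) N0.N2=(alive,v0) N0.N3=(alive,v0) | N3.N0=(alive,v0) N3.N1=(alive,v0) N3.N2=(alive,v0) N3.N3=(alive,v0)
Op 8: gossip N1<->N3 -> N1.N0=(alive,v0) N1.N1=(alive,v0) N1.N2=(alive,v0) N1.N3=(alive,v0) | N3.N0=(alive,v0) N3.N1=(alive,v0) N3.N2=(alive,v0) N3.N3=(alive,v0)

Answer: N0=alive,0 N1=alive,0 N2=alive,0 N3=alive,0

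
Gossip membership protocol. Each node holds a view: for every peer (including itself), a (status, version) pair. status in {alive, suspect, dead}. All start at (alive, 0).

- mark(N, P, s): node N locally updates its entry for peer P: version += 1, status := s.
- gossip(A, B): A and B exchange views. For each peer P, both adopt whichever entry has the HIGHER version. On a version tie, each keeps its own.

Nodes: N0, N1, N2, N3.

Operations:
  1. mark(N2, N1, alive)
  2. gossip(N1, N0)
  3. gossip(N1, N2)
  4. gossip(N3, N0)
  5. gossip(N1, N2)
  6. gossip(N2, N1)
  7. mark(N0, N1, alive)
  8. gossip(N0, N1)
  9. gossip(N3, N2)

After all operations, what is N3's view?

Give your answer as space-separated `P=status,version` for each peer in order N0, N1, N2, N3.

Op 1: N2 marks N1=alive -> (alive,v1)
Op 2: gossip N1<->N0 -> N1.N0=(alive,v0) N1.N1=(alive,v0) N1.N2=(alive,v0) N1.N3=(alive,v0) | N0.N0=(alive,v0) N0.N1=(alive,v0) N0.N2=(alive,v0) N0.N3=(alive,v0)
Op 3: gossip N1<->N2 -> N1.N0=(alive,v0) N1.N1=(alive,v1) N1.N2=(alive,v0) N1.N3=(alive,v0) | N2.N0=(alive,v0) N2.N1=(alive,v1) N2.N2=(alive,v0) N2.N3=(alive,v0)
Op 4: gossip N3<->N0 -> N3.N0=(alive,v0) N3.N1=(alive,v0) N3.N2=(alive,v0) N3.N3=(alive,v0) | N0.N0=(alive,v0) N0.N1=(alive,v0) N0.N2=(alive,v0) N0.N3=(alive,v0)
Op 5: gossip N1<->N2 -> N1.N0=(alive,v0) N1.N1=(alive,v1) N1.N2=(alive,v0) N1.N3=(alive,v0) | N2.N0=(alive,v0) N2.N1=(alive,v1) N2.N2=(alive,v0) N2.N3=(alive,v0)
Op 6: gossip N2<->N1 -> N2.N0=(alive,v0) N2.N1=(alive,v1) N2.N2=(alive,v0) N2.N3=(alive,v0) | N1.N0=(alive,v0) N1.N1=(alive,v1) N1.N2=(alive,v0) N1.N3=(alive,v0)
Op 7: N0 marks N1=alive -> (alive,v1)
Op 8: gossip N0<->N1 -> N0.N0=(alive,v0) N0.N1=(alive,v1) N0.N2=(alive,v0) N0.N3=(alive,v0) | N1.N0=(alive,v0) N1.N1=(alive,v1) N1.N2=(alive,v0) N1.N3=(alive,v0)
Op 9: gossip N3<->N2 -> N3.N0=(alive,v0) N3.N1=(alive,v1) N3.N2=(alive,v0) N3.N3=(alive,v0) | N2.N0=(alive,v0) N2.N1=(alive,v1) N2.N2=(alive,v0) N2.N3=(alive,v0)

Answer: N0=alive,0 N1=alive,1 N2=alive,0 N3=alive,0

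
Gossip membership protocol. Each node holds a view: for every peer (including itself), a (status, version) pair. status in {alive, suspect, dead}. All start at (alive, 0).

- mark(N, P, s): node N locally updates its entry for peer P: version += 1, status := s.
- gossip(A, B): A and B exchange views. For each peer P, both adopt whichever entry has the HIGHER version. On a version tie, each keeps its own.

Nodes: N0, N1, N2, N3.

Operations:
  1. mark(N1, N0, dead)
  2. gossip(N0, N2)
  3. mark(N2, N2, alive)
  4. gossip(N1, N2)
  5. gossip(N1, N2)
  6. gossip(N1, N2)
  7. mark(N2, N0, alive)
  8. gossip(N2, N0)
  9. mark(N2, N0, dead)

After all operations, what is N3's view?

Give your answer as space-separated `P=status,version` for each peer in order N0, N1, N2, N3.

Op 1: N1 marks N0=dead -> (dead,v1)
Op 2: gossip N0<->N2 -> N0.N0=(alive,v0) N0.N1=(alive,v0) N0.N2=(alive,v0) N0.N3=(alive,v0) | N2.N0=(alive,v0) N2.N1=(alive,v0) N2.N2=(alive,v0) N2.N3=(alive,v0)
Op 3: N2 marks N2=alive -> (alive,v1)
Op 4: gossip N1<->N2 -> N1.N0=(dead,v1) N1.N1=(alive,v0) N1.N2=(alive,v1) N1.N3=(alive,v0) | N2.N0=(dead,v1) N2.N1=(alive,v0) N2.N2=(alive,v1) N2.N3=(alive,v0)
Op 5: gossip N1<->N2 -> N1.N0=(dead,v1) N1.N1=(alive,v0) N1.N2=(alive,v1) N1.N3=(alive,v0) | N2.N0=(dead,v1) N2.N1=(alive,v0) N2.N2=(alive,v1) N2.N3=(alive,v0)
Op 6: gossip N1<->N2 -> N1.N0=(dead,v1) N1.N1=(alive,v0) N1.N2=(alive,v1) N1.N3=(alive,v0) | N2.N0=(dead,v1) N2.N1=(alive,v0) N2.N2=(alive,v1) N2.N3=(alive,v0)
Op 7: N2 marks N0=alive -> (alive,v2)
Op 8: gossip N2<->N0 -> N2.N0=(alive,v2) N2.N1=(alive,v0) N2.N2=(alive,v1) N2.N3=(alive,v0) | N0.N0=(alive,v2) N0.N1=(alive,v0) N0.N2=(alive,v1) N0.N3=(alive,v0)
Op 9: N2 marks N0=dead -> (dead,v3)

Answer: N0=alive,0 N1=alive,0 N2=alive,0 N3=alive,0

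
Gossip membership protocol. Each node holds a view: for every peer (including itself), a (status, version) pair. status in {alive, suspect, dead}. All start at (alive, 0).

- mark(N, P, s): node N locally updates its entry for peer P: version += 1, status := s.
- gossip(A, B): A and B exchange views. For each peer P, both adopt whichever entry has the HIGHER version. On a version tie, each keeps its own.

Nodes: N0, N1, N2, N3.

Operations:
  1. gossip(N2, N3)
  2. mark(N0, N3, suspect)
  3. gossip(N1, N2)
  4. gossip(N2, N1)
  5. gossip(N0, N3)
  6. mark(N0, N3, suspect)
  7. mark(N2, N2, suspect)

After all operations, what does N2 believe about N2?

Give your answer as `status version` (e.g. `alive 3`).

Answer: suspect 1

Derivation:
Op 1: gossip N2<->N3 -> N2.N0=(alive,v0) N2.N1=(alive,v0) N2.N2=(alive,v0) N2.N3=(alive,v0) | N3.N0=(alive,v0) N3.N1=(alive,v0) N3.N2=(alive,v0) N3.N3=(alive,v0)
Op 2: N0 marks N3=suspect -> (suspect,v1)
Op 3: gossip N1<->N2 -> N1.N0=(alive,v0) N1.N1=(alive,v0) N1.N2=(alive,v0) N1.N3=(alive,v0) | N2.N0=(alive,v0) N2.N1=(alive,v0) N2.N2=(alive,v0) N2.N3=(alive,v0)
Op 4: gossip N2<->N1 -> N2.N0=(alive,v0) N2.N1=(alive,v0) N2.N2=(alive,v0) N2.N3=(alive,v0) | N1.N0=(alive,v0) N1.N1=(alive,v0) N1.N2=(alive,v0) N1.N3=(alive,v0)
Op 5: gossip N0<->N3 -> N0.N0=(alive,v0) N0.N1=(alive,v0) N0.N2=(alive,v0) N0.N3=(suspect,v1) | N3.N0=(alive,v0) N3.N1=(alive,v0) N3.N2=(alive,v0) N3.N3=(suspect,v1)
Op 6: N0 marks N3=suspect -> (suspect,v2)
Op 7: N2 marks N2=suspect -> (suspect,v1)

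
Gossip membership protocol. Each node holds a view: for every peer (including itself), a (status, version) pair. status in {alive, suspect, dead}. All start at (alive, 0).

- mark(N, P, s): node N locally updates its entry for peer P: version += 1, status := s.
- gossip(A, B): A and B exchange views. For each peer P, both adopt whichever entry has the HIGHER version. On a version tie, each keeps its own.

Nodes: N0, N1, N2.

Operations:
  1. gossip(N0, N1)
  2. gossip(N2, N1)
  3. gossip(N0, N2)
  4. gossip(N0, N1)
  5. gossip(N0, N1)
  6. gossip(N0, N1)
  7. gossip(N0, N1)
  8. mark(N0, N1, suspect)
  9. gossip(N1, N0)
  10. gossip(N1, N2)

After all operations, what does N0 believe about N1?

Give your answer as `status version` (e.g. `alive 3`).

Answer: suspect 1

Derivation:
Op 1: gossip N0<->N1 -> N0.N0=(alive,v0) N0.N1=(alive,v0) N0.N2=(alive,v0) | N1.N0=(alive,v0) N1.N1=(alive,v0) N1.N2=(alive,v0)
Op 2: gossip N2<->N1 -> N2.N0=(alive,v0) N2.N1=(alive,v0) N2.N2=(alive,v0) | N1.N0=(alive,v0) N1.N1=(alive,v0) N1.N2=(alive,v0)
Op 3: gossip N0<->N2 -> N0.N0=(alive,v0) N0.N1=(alive,v0) N0.N2=(alive,v0) | N2.N0=(alive,v0) N2.N1=(alive,v0) N2.N2=(alive,v0)
Op 4: gossip N0<->N1 -> N0.N0=(alive,v0) N0.N1=(alive,v0) N0.N2=(alive,v0) | N1.N0=(alive,v0) N1.N1=(alive,v0) N1.N2=(alive,v0)
Op 5: gossip N0<->N1 -> N0.N0=(alive,v0) N0.N1=(alive,v0) N0.N2=(alive,v0) | N1.N0=(alive,v0) N1.N1=(alive,v0) N1.N2=(alive,v0)
Op 6: gossip N0<->N1 -> N0.N0=(alive,v0) N0.N1=(alive,v0) N0.N2=(alive,v0) | N1.N0=(alive,v0) N1.N1=(alive,v0) N1.N2=(alive,v0)
Op 7: gossip N0<->N1 -> N0.N0=(alive,v0) N0.N1=(alive,v0) N0.N2=(alive,v0) | N1.N0=(alive,v0) N1.N1=(alive,v0) N1.N2=(alive,v0)
Op 8: N0 marks N1=suspect -> (suspect,v1)
Op 9: gossip N1<->N0 -> N1.N0=(alive,v0) N1.N1=(suspect,v1) N1.N2=(alive,v0) | N0.N0=(alive,v0) N0.N1=(suspect,v1) N0.N2=(alive,v0)
Op 10: gossip N1<->N2 -> N1.N0=(alive,v0) N1.N1=(suspect,v1) N1.N2=(alive,v0) | N2.N0=(alive,v0) N2.N1=(suspect,v1) N2.N2=(alive,v0)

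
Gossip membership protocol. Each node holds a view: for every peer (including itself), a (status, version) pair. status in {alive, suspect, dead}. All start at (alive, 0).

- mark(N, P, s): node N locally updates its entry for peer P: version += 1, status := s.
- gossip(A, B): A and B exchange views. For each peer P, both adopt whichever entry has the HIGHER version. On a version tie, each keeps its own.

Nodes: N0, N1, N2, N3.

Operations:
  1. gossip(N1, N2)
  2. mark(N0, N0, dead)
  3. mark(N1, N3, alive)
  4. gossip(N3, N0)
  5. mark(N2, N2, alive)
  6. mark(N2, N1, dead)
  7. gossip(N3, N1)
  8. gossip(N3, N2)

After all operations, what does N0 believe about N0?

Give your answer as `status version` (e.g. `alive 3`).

Answer: dead 1

Derivation:
Op 1: gossip N1<->N2 -> N1.N0=(alive,v0) N1.N1=(alive,v0) N1.N2=(alive,v0) N1.N3=(alive,v0) | N2.N0=(alive,v0) N2.N1=(alive,v0) N2.N2=(alive,v0) N2.N3=(alive,v0)
Op 2: N0 marks N0=dead -> (dead,v1)
Op 3: N1 marks N3=alive -> (alive,v1)
Op 4: gossip N3<->N0 -> N3.N0=(dead,v1) N3.N1=(alive,v0) N3.N2=(alive,v0) N3.N3=(alive,v0) | N0.N0=(dead,v1) N0.N1=(alive,v0) N0.N2=(alive,v0) N0.N3=(alive,v0)
Op 5: N2 marks N2=alive -> (alive,v1)
Op 6: N2 marks N1=dead -> (dead,v1)
Op 7: gossip N3<->N1 -> N3.N0=(dead,v1) N3.N1=(alive,v0) N3.N2=(alive,v0) N3.N3=(alive,v1) | N1.N0=(dead,v1) N1.N1=(alive,v0) N1.N2=(alive,v0) N1.N3=(alive,v1)
Op 8: gossip N3<->N2 -> N3.N0=(dead,v1) N3.N1=(dead,v1) N3.N2=(alive,v1) N3.N3=(alive,v1) | N2.N0=(dead,v1) N2.N1=(dead,v1) N2.N2=(alive,v1) N2.N3=(alive,v1)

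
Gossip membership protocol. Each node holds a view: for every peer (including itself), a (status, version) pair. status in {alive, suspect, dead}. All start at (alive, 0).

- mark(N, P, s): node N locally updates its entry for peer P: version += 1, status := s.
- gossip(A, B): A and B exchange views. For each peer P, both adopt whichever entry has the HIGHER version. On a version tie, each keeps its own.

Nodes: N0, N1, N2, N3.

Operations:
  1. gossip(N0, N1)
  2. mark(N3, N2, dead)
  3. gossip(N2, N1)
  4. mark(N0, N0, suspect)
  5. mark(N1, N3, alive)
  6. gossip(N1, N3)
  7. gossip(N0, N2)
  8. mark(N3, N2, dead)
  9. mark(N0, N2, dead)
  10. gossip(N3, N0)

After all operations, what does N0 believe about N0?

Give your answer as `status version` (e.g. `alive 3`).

Op 1: gossip N0<->N1 -> N0.N0=(alive,v0) N0.N1=(alive,v0) N0.N2=(alive,v0) N0.N3=(alive,v0) | N1.N0=(alive,v0) N1.N1=(alive,v0) N1.N2=(alive,v0) N1.N3=(alive,v0)
Op 2: N3 marks N2=dead -> (dead,v1)
Op 3: gossip N2<->N1 -> N2.N0=(alive,v0) N2.N1=(alive,v0) N2.N2=(alive,v0) N2.N3=(alive,v0) | N1.N0=(alive,v0) N1.N1=(alive,v0) N1.N2=(alive,v0) N1.N3=(alive,v0)
Op 4: N0 marks N0=suspect -> (suspect,v1)
Op 5: N1 marks N3=alive -> (alive,v1)
Op 6: gossip N1<->N3 -> N1.N0=(alive,v0) N1.N1=(alive,v0) N1.N2=(dead,v1) N1.N3=(alive,v1) | N3.N0=(alive,v0) N3.N1=(alive,v0) N3.N2=(dead,v1) N3.N3=(alive,v1)
Op 7: gossip N0<->N2 -> N0.N0=(suspect,v1) N0.N1=(alive,v0) N0.N2=(alive,v0) N0.N3=(alive,v0) | N2.N0=(suspect,v1) N2.N1=(alive,v0) N2.N2=(alive,v0) N2.N3=(alive,v0)
Op 8: N3 marks N2=dead -> (dead,v2)
Op 9: N0 marks N2=dead -> (dead,v1)
Op 10: gossip N3<->N0 -> N3.N0=(suspect,v1) N3.N1=(alive,v0) N3.N2=(dead,v2) N3.N3=(alive,v1) | N0.N0=(suspect,v1) N0.N1=(alive,v0) N0.N2=(dead,v2) N0.N3=(alive,v1)

Answer: suspect 1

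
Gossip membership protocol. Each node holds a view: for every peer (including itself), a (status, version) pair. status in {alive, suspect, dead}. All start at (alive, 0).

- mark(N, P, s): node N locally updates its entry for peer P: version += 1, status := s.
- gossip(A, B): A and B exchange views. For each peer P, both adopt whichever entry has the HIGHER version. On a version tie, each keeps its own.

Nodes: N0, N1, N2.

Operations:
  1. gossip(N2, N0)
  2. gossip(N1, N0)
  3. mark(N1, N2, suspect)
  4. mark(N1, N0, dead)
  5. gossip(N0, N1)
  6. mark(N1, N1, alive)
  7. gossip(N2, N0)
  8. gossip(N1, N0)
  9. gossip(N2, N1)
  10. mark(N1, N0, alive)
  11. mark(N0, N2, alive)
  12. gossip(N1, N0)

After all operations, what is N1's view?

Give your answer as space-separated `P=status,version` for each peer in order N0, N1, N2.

Answer: N0=alive,2 N1=alive,1 N2=alive,2

Derivation:
Op 1: gossip N2<->N0 -> N2.N0=(alive,v0) N2.N1=(alive,v0) N2.N2=(alive,v0) | N0.N0=(alive,v0) N0.N1=(alive,v0) N0.N2=(alive,v0)
Op 2: gossip N1<->N0 -> N1.N0=(alive,v0) N1.N1=(alive,v0) N1.N2=(alive,v0) | N0.N0=(alive,v0) N0.N1=(alive,v0) N0.N2=(alive,v0)
Op 3: N1 marks N2=suspect -> (suspect,v1)
Op 4: N1 marks N0=dead -> (dead,v1)
Op 5: gossip N0<->N1 -> N0.N0=(dead,v1) N0.N1=(alive,v0) N0.N2=(suspect,v1) | N1.N0=(dead,v1) N1.N1=(alive,v0) N1.N2=(suspect,v1)
Op 6: N1 marks N1=alive -> (alive,v1)
Op 7: gossip N2<->N0 -> N2.N0=(dead,v1) N2.N1=(alive,v0) N2.N2=(suspect,v1) | N0.N0=(dead,v1) N0.N1=(alive,v0) N0.N2=(suspect,v1)
Op 8: gossip N1<->N0 -> N1.N0=(dead,v1) N1.N1=(alive,v1) N1.N2=(suspect,v1) | N0.N0=(dead,v1) N0.N1=(alive,v1) N0.N2=(suspect,v1)
Op 9: gossip N2<->N1 -> N2.N0=(dead,v1) N2.N1=(alive,v1) N2.N2=(suspect,v1) | N1.N0=(dead,v1) N1.N1=(alive,v1) N1.N2=(suspect,v1)
Op 10: N1 marks N0=alive -> (alive,v2)
Op 11: N0 marks N2=alive -> (alive,v2)
Op 12: gossip N1<->N0 -> N1.N0=(alive,v2) N1.N1=(alive,v1) N1.N2=(alive,v2) | N0.N0=(alive,v2) N0.N1=(alive,v1) N0.N2=(alive,v2)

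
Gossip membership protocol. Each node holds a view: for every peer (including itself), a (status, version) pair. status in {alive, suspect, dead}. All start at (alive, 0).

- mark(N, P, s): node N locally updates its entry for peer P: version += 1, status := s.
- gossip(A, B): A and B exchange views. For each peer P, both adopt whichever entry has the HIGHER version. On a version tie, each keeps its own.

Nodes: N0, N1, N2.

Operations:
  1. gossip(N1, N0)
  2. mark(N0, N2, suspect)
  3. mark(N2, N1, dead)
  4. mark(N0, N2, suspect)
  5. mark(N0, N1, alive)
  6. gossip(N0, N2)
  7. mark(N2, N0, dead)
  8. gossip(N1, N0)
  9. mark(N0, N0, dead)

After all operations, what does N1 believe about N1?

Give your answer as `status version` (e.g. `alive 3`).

Op 1: gossip N1<->N0 -> N1.N0=(alive,v0) N1.N1=(alive,v0) N1.N2=(alive,v0) | N0.N0=(alive,v0) N0.N1=(alive,v0) N0.N2=(alive,v0)
Op 2: N0 marks N2=suspect -> (suspect,v1)
Op 3: N2 marks N1=dead -> (dead,v1)
Op 4: N0 marks N2=suspect -> (suspect,v2)
Op 5: N0 marks N1=alive -> (alive,v1)
Op 6: gossip N0<->N2 -> N0.N0=(alive,v0) N0.N1=(alive,v1) N0.N2=(suspect,v2) | N2.N0=(alive,v0) N2.N1=(dead,v1) N2.N2=(suspect,v2)
Op 7: N2 marks N0=dead -> (dead,v1)
Op 8: gossip N1<->N0 -> N1.N0=(alive,v0) N1.N1=(alive,v1) N1.N2=(suspect,v2) | N0.N0=(alive,v0) N0.N1=(alive,v1) N0.N2=(suspect,v2)
Op 9: N0 marks N0=dead -> (dead,v1)

Answer: alive 1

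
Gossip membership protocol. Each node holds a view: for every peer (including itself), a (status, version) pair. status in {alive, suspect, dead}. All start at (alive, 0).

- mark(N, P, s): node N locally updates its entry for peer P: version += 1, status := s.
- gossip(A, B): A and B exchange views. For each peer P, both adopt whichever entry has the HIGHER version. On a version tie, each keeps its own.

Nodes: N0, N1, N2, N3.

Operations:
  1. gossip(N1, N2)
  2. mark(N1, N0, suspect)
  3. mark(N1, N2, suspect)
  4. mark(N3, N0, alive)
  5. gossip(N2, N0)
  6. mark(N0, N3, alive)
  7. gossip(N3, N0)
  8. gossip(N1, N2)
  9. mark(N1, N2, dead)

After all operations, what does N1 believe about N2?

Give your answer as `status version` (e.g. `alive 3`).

Op 1: gossip N1<->N2 -> N1.N0=(alive,v0) N1.N1=(alive,v0) N1.N2=(alive,v0) N1.N3=(alive,v0) | N2.N0=(alive,v0) N2.N1=(alive,v0) N2.N2=(alive,v0) N2.N3=(alive,v0)
Op 2: N1 marks N0=suspect -> (suspect,v1)
Op 3: N1 marks N2=suspect -> (suspect,v1)
Op 4: N3 marks N0=alive -> (alive,v1)
Op 5: gossip N2<->N0 -> N2.N0=(alive,v0) N2.N1=(alive,v0) N2.N2=(alive,v0) N2.N3=(alive,v0) | N0.N0=(alive,v0) N0.N1=(alive,v0) N0.N2=(alive,v0) N0.N3=(alive,v0)
Op 6: N0 marks N3=alive -> (alive,v1)
Op 7: gossip N3<->N0 -> N3.N0=(alive,v1) N3.N1=(alive,v0) N3.N2=(alive,v0) N3.N3=(alive,v1) | N0.N0=(alive,v1) N0.N1=(alive,v0) N0.N2=(alive,v0) N0.N3=(alive,v1)
Op 8: gossip N1<->N2 -> N1.N0=(suspect,v1) N1.N1=(alive,v0) N1.N2=(suspect,v1) N1.N3=(alive,v0) | N2.N0=(suspect,v1) N2.N1=(alive,v0) N2.N2=(suspect,v1) N2.N3=(alive,v0)
Op 9: N1 marks N2=dead -> (dead,v2)

Answer: dead 2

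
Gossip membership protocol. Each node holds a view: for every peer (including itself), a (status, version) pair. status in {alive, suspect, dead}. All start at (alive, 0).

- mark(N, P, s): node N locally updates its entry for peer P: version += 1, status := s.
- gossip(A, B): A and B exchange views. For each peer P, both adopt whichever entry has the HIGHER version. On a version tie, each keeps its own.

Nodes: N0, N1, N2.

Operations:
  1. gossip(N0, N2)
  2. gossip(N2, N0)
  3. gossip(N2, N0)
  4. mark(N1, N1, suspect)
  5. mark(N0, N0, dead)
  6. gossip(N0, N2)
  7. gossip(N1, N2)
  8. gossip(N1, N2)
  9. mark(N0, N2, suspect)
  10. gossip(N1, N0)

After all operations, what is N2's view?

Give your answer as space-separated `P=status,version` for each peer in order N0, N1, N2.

Answer: N0=dead,1 N1=suspect,1 N2=alive,0

Derivation:
Op 1: gossip N0<->N2 -> N0.N0=(alive,v0) N0.N1=(alive,v0) N0.N2=(alive,v0) | N2.N0=(alive,v0) N2.N1=(alive,v0) N2.N2=(alive,v0)
Op 2: gossip N2<->N0 -> N2.N0=(alive,v0) N2.N1=(alive,v0) N2.N2=(alive,v0) | N0.N0=(alive,v0) N0.N1=(alive,v0) N0.N2=(alive,v0)
Op 3: gossip N2<->N0 -> N2.N0=(alive,v0) N2.N1=(alive,v0) N2.N2=(alive,v0) | N0.N0=(alive,v0) N0.N1=(alive,v0) N0.N2=(alive,v0)
Op 4: N1 marks N1=suspect -> (suspect,v1)
Op 5: N0 marks N0=dead -> (dead,v1)
Op 6: gossip N0<->N2 -> N0.N0=(dead,v1) N0.N1=(alive,v0) N0.N2=(alive,v0) | N2.N0=(dead,v1) N2.N1=(alive,v0) N2.N2=(alive,v0)
Op 7: gossip N1<->N2 -> N1.N0=(dead,v1) N1.N1=(suspect,v1) N1.N2=(alive,v0) | N2.N0=(dead,v1) N2.N1=(suspect,v1) N2.N2=(alive,v0)
Op 8: gossip N1<->N2 -> N1.N0=(dead,v1) N1.N1=(suspect,v1) N1.N2=(alive,v0) | N2.N0=(dead,v1) N2.N1=(suspect,v1) N2.N2=(alive,v0)
Op 9: N0 marks N2=suspect -> (suspect,v1)
Op 10: gossip N1<->N0 -> N1.N0=(dead,v1) N1.N1=(suspect,v1) N1.N2=(suspect,v1) | N0.N0=(dead,v1) N0.N1=(suspect,v1) N0.N2=(suspect,v1)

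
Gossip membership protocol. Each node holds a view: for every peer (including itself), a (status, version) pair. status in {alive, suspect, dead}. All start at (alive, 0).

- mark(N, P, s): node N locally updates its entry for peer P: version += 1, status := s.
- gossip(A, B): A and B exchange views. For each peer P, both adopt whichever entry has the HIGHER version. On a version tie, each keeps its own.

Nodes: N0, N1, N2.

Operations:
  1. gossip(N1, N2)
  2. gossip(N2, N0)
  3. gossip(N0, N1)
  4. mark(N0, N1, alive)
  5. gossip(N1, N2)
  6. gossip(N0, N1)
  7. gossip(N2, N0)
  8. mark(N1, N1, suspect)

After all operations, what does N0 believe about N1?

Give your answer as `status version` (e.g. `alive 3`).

Op 1: gossip N1<->N2 -> N1.N0=(alive,v0) N1.N1=(alive,v0) N1.N2=(alive,v0) | N2.N0=(alive,v0) N2.N1=(alive,v0) N2.N2=(alive,v0)
Op 2: gossip N2<->N0 -> N2.N0=(alive,v0) N2.N1=(alive,v0) N2.N2=(alive,v0) | N0.N0=(alive,v0) N0.N1=(alive,v0) N0.N2=(alive,v0)
Op 3: gossip N0<->N1 -> N0.N0=(alive,v0) N0.N1=(alive,v0) N0.N2=(alive,v0) | N1.N0=(alive,v0) N1.N1=(alive,v0) N1.N2=(alive,v0)
Op 4: N0 marks N1=alive -> (alive,v1)
Op 5: gossip N1<->N2 -> N1.N0=(alive,v0) N1.N1=(alive,v0) N1.N2=(alive,v0) | N2.N0=(alive,v0) N2.N1=(alive,v0) N2.N2=(alive,v0)
Op 6: gossip N0<->N1 -> N0.N0=(alive,v0) N0.N1=(alive,v1) N0.N2=(alive,v0) | N1.N0=(alive,v0) N1.N1=(alive,v1) N1.N2=(alive,v0)
Op 7: gossip N2<->N0 -> N2.N0=(alive,v0) N2.N1=(alive,v1) N2.N2=(alive,v0) | N0.N0=(alive,v0) N0.N1=(alive,v1) N0.N2=(alive,v0)
Op 8: N1 marks N1=suspect -> (suspect,v2)

Answer: alive 1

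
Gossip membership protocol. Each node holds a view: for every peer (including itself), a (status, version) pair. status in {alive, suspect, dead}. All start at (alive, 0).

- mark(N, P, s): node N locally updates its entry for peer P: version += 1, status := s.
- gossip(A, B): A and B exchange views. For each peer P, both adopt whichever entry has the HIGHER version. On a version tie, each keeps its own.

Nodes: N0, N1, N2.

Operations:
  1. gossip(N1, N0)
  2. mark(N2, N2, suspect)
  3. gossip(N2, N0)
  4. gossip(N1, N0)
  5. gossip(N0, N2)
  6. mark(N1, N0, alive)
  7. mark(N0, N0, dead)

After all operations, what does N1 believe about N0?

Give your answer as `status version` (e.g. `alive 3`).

Answer: alive 1

Derivation:
Op 1: gossip N1<->N0 -> N1.N0=(alive,v0) N1.N1=(alive,v0) N1.N2=(alive,v0) | N0.N0=(alive,v0) N0.N1=(alive,v0) N0.N2=(alive,v0)
Op 2: N2 marks N2=suspect -> (suspect,v1)
Op 3: gossip N2<->N0 -> N2.N0=(alive,v0) N2.N1=(alive,v0) N2.N2=(suspect,v1) | N0.N0=(alive,v0) N0.N1=(alive,v0) N0.N2=(suspect,v1)
Op 4: gossip N1<->N0 -> N1.N0=(alive,v0) N1.N1=(alive,v0) N1.N2=(suspect,v1) | N0.N0=(alive,v0) N0.N1=(alive,v0) N0.N2=(suspect,v1)
Op 5: gossip N0<->N2 -> N0.N0=(alive,v0) N0.N1=(alive,v0) N0.N2=(suspect,v1) | N2.N0=(alive,v0) N2.N1=(alive,v0) N2.N2=(suspect,v1)
Op 6: N1 marks N0=alive -> (alive,v1)
Op 7: N0 marks N0=dead -> (dead,v1)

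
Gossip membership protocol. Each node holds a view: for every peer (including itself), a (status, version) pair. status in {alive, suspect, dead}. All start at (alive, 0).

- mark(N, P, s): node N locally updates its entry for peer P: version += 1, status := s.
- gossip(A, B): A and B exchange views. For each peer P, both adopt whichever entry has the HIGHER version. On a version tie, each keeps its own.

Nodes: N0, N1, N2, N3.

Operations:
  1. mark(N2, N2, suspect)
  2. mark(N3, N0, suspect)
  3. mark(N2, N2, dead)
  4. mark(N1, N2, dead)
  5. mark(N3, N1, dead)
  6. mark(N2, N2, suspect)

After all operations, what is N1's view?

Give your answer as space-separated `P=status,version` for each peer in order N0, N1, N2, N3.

Answer: N0=alive,0 N1=alive,0 N2=dead,1 N3=alive,0

Derivation:
Op 1: N2 marks N2=suspect -> (suspect,v1)
Op 2: N3 marks N0=suspect -> (suspect,v1)
Op 3: N2 marks N2=dead -> (dead,v2)
Op 4: N1 marks N2=dead -> (dead,v1)
Op 5: N3 marks N1=dead -> (dead,v1)
Op 6: N2 marks N2=suspect -> (suspect,v3)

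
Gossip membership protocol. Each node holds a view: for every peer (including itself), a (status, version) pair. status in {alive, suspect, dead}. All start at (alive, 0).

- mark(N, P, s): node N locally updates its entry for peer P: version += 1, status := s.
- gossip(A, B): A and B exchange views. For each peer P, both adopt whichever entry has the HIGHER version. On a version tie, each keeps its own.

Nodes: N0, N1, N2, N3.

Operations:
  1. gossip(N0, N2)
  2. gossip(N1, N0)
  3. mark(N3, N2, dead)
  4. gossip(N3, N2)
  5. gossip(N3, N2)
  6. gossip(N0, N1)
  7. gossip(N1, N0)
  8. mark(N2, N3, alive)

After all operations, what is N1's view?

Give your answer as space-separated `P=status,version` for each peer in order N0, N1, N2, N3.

Answer: N0=alive,0 N1=alive,0 N2=alive,0 N3=alive,0

Derivation:
Op 1: gossip N0<->N2 -> N0.N0=(alive,v0) N0.N1=(alive,v0) N0.N2=(alive,v0) N0.N3=(alive,v0) | N2.N0=(alive,v0) N2.N1=(alive,v0) N2.N2=(alive,v0) N2.N3=(alive,v0)
Op 2: gossip N1<->N0 -> N1.N0=(alive,v0) N1.N1=(alive,v0) N1.N2=(alive,v0) N1.N3=(alive,v0) | N0.N0=(alive,v0) N0.N1=(alive,v0) N0.N2=(alive,v0) N0.N3=(alive,v0)
Op 3: N3 marks N2=dead -> (dead,v1)
Op 4: gossip N3<->N2 -> N3.N0=(alive,v0) N3.N1=(alive,v0) N3.N2=(dead,v1) N3.N3=(alive,v0) | N2.N0=(alive,v0) N2.N1=(alive,v0) N2.N2=(dead,v1) N2.N3=(alive,v0)
Op 5: gossip N3<->N2 -> N3.N0=(alive,v0) N3.N1=(alive,v0) N3.N2=(dead,v1) N3.N3=(alive,v0) | N2.N0=(alive,v0) N2.N1=(alive,v0) N2.N2=(dead,v1) N2.N3=(alive,v0)
Op 6: gossip N0<->N1 -> N0.N0=(alive,v0) N0.N1=(alive,v0) N0.N2=(alive,v0) N0.N3=(alive,v0) | N1.N0=(alive,v0) N1.N1=(alive,v0) N1.N2=(alive,v0) N1.N3=(alive,v0)
Op 7: gossip N1<->N0 -> N1.N0=(alive,v0) N1.N1=(alive,v0) N1.N2=(alive,v0) N1.N3=(alive,v0) | N0.N0=(alive,v0) N0.N1=(alive,v0) N0.N2=(alive,v0) N0.N3=(alive,v0)
Op 8: N2 marks N3=alive -> (alive,v1)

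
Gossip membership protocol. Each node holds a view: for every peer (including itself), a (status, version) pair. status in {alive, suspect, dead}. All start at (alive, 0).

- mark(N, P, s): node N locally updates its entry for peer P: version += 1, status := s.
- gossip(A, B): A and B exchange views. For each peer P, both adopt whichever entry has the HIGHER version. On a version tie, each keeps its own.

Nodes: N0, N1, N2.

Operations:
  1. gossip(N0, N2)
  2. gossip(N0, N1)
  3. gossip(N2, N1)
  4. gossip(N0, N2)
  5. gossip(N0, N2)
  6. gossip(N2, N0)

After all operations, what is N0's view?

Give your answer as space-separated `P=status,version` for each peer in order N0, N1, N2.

Answer: N0=alive,0 N1=alive,0 N2=alive,0

Derivation:
Op 1: gossip N0<->N2 -> N0.N0=(alive,v0) N0.N1=(alive,v0) N0.N2=(alive,v0) | N2.N0=(alive,v0) N2.N1=(alive,v0) N2.N2=(alive,v0)
Op 2: gossip N0<->N1 -> N0.N0=(alive,v0) N0.N1=(alive,v0) N0.N2=(alive,v0) | N1.N0=(alive,v0) N1.N1=(alive,v0) N1.N2=(alive,v0)
Op 3: gossip N2<->N1 -> N2.N0=(alive,v0) N2.N1=(alive,v0) N2.N2=(alive,v0) | N1.N0=(alive,v0) N1.N1=(alive,v0) N1.N2=(alive,v0)
Op 4: gossip N0<->N2 -> N0.N0=(alive,v0) N0.N1=(alive,v0) N0.N2=(alive,v0) | N2.N0=(alive,v0) N2.N1=(alive,v0) N2.N2=(alive,v0)
Op 5: gossip N0<->N2 -> N0.N0=(alive,v0) N0.N1=(alive,v0) N0.N2=(alive,v0) | N2.N0=(alive,v0) N2.N1=(alive,v0) N2.N2=(alive,v0)
Op 6: gossip N2<->N0 -> N2.N0=(alive,v0) N2.N1=(alive,v0) N2.N2=(alive,v0) | N0.N0=(alive,v0) N0.N1=(alive,v0) N0.N2=(alive,v0)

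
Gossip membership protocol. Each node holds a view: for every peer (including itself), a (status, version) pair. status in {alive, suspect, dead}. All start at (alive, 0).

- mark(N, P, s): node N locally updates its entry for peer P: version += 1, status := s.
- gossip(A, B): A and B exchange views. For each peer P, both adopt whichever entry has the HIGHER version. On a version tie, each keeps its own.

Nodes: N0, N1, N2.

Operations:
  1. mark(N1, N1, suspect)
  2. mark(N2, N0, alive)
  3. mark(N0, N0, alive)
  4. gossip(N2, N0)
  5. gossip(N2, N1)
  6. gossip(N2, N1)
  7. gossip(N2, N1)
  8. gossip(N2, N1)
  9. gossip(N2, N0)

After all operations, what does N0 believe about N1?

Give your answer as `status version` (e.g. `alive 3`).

Answer: suspect 1

Derivation:
Op 1: N1 marks N1=suspect -> (suspect,v1)
Op 2: N2 marks N0=alive -> (alive,v1)
Op 3: N0 marks N0=alive -> (alive,v1)
Op 4: gossip N2<->N0 -> N2.N0=(alive,v1) N2.N1=(alive,v0) N2.N2=(alive,v0) | N0.N0=(alive,v1) N0.N1=(alive,v0) N0.N2=(alive,v0)
Op 5: gossip N2<->N1 -> N2.N0=(alive,v1) N2.N1=(suspect,v1) N2.N2=(alive,v0) | N1.N0=(alive,v1) N1.N1=(suspect,v1) N1.N2=(alive,v0)
Op 6: gossip N2<->N1 -> N2.N0=(alive,v1) N2.N1=(suspect,v1) N2.N2=(alive,v0) | N1.N0=(alive,v1) N1.N1=(suspect,v1) N1.N2=(alive,v0)
Op 7: gossip N2<->N1 -> N2.N0=(alive,v1) N2.N1=(suspect,v1) N2.N2=(alive,v0) | N1.N0=(alive,v1) N1.N1=(suspect,v1) N1.N2=(alive,v0)
Op 8: gossip N2<->N1 -> N2.N0=(alive,v1) N2.N1=(suspect,v1) N2.N2=(alive,v0) | N1.N0=(alive,v1) N1.N1=(suspect,v1) N1.N2=(alive,v0)
Op 9: gossip N2<->N0 -> N2.N0=(alive,v1) N2.N1=(suspect,v1) N2.N2=(alive,v0) | N0.N0=(alive,v1) N0.N1=(suspect,v1) N0.N2=(alive,v0)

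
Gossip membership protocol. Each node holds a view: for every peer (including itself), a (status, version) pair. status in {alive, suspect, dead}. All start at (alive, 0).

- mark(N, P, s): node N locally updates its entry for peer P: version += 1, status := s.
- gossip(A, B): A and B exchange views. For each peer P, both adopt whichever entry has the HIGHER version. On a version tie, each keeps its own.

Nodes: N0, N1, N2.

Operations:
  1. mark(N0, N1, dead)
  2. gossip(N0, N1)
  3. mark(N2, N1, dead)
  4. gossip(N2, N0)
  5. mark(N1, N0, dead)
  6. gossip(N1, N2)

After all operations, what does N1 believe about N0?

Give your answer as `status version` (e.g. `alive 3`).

Op 1: N0 marks N1=dead -> (dead,v1)
Op 2: gossip N0<->N1 -> N0.N0=(alive,v0) N0.N1=(dead,v1) N0.N2=(alive,v0) | N1.N0=(alive,v0) N1.N1=(dead,v1) N1.N2=(alive,v0)
Op 3: N2 marks N1=dead -> (dead,v1)
Op 4: gossip N2<->N0 -> N2.N0=(alive,v0) N2.N1=(dead,v1) N2.N2=(alive,v0) | N0.N0=(alive,v0) N0.N1=(dead,v1) N0.N2=(alive,v0)
Op 5: N1 marks N0=dead -> (dead,v1)
Op 6: gossip N1<->N2 -> N1.N0=(dead,v1) N1.N1=(dead,v1) N1.N2=(alive,v0) | N2.N0=(dead,v1) N2.N1=(dead,v1) N2.N2=(alive,v0)

Answer: dead 1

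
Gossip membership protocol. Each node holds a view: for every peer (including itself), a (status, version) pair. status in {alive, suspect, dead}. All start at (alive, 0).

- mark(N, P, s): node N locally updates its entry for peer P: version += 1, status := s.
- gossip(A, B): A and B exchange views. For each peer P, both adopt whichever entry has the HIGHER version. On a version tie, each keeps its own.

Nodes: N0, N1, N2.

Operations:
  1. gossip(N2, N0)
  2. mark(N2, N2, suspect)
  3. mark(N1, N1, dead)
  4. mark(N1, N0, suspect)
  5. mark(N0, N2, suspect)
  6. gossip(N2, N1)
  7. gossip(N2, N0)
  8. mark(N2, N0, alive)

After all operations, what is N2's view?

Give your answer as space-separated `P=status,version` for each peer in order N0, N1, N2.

Op 1: gossip N2<->N0 -> N2.N0=(alive,v0) N2.N1=(alive,v0) N2.N2=(alive,v0) | N0.N0=(alive,v0) N0.N1=(alive,v0) N0.N2=(alive,v0)
Op 2: N2 marks N2=suspect -> (suspect,v1)
Op 3: N1 marks N1=dead -> (dead,v1)
Op 4: N1 marks N0=suspect -> (suspect,v1)
Op 5: N0 marks N2=suspect -> (suspect,v1)
Op 6: gossip N2<->N1 -> N2.N0=(suspect,v1) N2.N1=(dead,v1) N2.N2=(suspect,v1) | N1.N0=(suspect,v1) N1.N1=(dead,v1) N1.N2=(suspect,v1)
Op 7: gossip N2<->N0 -> N2.N0=(suspect,v1) N2.N1=(dead,v1) N2.N2=(suspect,v1) | N0.N0=(suspect,v1) N0.N1=(dead,v1) N0.N2=(suspect,v1)
Op 8: N2 marks N0=alive -> (alive,v2)

Answer: N0=alive,2 N1=dead,1 N2=suspect,1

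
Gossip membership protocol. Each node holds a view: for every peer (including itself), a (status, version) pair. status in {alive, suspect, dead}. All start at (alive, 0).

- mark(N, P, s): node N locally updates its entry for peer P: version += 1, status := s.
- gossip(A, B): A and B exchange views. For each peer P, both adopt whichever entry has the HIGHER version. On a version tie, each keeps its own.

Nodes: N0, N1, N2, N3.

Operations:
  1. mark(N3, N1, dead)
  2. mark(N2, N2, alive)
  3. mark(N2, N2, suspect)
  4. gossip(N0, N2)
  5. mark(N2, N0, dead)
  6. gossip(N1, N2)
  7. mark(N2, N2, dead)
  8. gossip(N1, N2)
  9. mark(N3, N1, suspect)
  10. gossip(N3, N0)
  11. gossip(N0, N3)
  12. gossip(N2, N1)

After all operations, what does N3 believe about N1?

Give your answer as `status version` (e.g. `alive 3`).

Answer: suspect 2

Derivation:
Op 1: N3 marks N1=dead -> (dead,v1)
Op 2: N2 marks N2=alive -> (alive,v1)
Op 3: N2 marks N2=suspect -> (suspect,v2)
Op 4: gossip N0<->N2 -> N0.N0=(alive,v0) N0.N1=(alive,v0) N0.N2=(suspect,v2) N0.N3=(alive,v0) | N2.N0=(alive,v0) N2.N1=(alive,v0) N2.N2=(suspect,v2) N2.N3=(alive,v0)
Op 5: N2 marks N0=dead -> (dead,v1)
Op 6: gossip N1<->N2 -> N1.N0=(dead,v1) N1.N1=(alive,v0) N1.N2=(suspect,v2) N1.N3=(alive,v0) | N2.N0=(dead,v1) N2.N1=(alive,v0) N2.N2=(suspect,v2) N2.N3=(alive,v0)
Op 7: N2 marks N2=dead -> (dead,v3)
Op 8: gossip N1<->N2 -> N1.N0=(dead,v1) N1.N1=(alive,v0) N1.N2=(dead,v3) N1.N3=(alive,v0) | N2.N0=(dead,v1) N2.N1=(alive,v0) N2.N2=(dead,v3) N2.N3=(alive,v0)
Op 9: N3 marks N1=suspect -> (suspect,v2)
Op 10: gossip N3<->N0 -> N3.N0=(alive,v0) N3.N1=(suspect,v2) N3.N2=(suspect,v2) N3.N3=(alive,v0) | N0.N0=(alive,v0) N0.N1=(suspect,v2) N0.N2=(suspect,v2) N0.N3=(alive,v0)
Op 11: gossip N0<->N3 -> N0.N0=(alive,v0) N0.N1=(suspect,v2) N0.N2=(suspect,v2) N0.N3=(alive,v0) | N3.N0=(alive,v0) N3.N1=(suspect,v2) N3.N2=(suspect,v2) N3.N3=(alive,v0)
Op 12: gossip N2<->N1 -> N2.N0=(dead,v1) N2.N1=(alive,v0) N2.N2=(dead,v3) N2.N3=(alive,v0) | N1.N0=(dead,v1) N1.N1=(alive,v0) N1.N2=(dead,v3) N1.N3=(alive,v0)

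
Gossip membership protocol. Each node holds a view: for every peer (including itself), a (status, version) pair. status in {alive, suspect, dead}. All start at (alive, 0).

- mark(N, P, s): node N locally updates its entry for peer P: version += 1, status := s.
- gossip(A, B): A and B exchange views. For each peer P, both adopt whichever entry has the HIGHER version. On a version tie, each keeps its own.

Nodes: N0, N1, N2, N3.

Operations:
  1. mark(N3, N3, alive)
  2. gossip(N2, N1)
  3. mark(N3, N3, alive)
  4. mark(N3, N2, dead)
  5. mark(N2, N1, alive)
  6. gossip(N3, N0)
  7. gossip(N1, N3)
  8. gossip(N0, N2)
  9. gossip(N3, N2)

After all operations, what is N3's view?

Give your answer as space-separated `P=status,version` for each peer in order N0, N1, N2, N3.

Op 1: N3 marks N3=alive -> (alive,v1)
Op 2: gossip N2<->N1 -> N2.N0=(alive,v0) N2.N1=(alive,v0) N2.N2=(alive,v0) N2.N3=(alive,v0) | N1.N0=(alive,v0) N1.N1=(alive,v0) N1.N2=(alive,v0) N1.N3=(alive,v0)
Op 3: N3 marks N3=alive -> (alive,v2)
Op 4: N3 marks N2=dead -> (dead,v1)
Op 5: N2 marks N1=alive -> (alive,v1)
Op 6: gossip N3<->N0 -> N3.N0=(alive,v0) N3.N1=(alive,v0) N3.N2=(dead,v1) N3.N3=(alive,v2) | N0.N0=(alive,v0) N0.N1=(alive,v0) N0.N2=(dead,v1) N0.N3=(alive,v2)
Op 7: gossip N1<->N3 -> N1.N0=(alive,v0) N1.N1=(alive,v0) N1.N2=(dead,v1) N1.N3=(alive,v2) | N3.N0=(alive,v0) N3.N1=(alive,v0) N3.N2=(dead,v1) N3.N3=(alive,v2)
Op 8: gossip N0<->N2 -> N0.N0=(alive,v0) N0.N1=(alive,v1) N0.N2=(dead,v1) N0.N3=(alive,v2) | N2.N0=(alive,v0) N2.N1=(alive,v1) N2.N2=(dead,v1) N2.N3=(alive,v2)
Op 9: gossip N3<->N2 -> N3.N0=(alive,v0) N3.N1=(alive,v1) N3.N2=(dead,v1) N3.N3=(alive,v2) | N2.N0=(alive,v0) N2.N1=(alive,v1) N2.N2=(dead,v1) N2.N3=(alive,v2)

Answer: N0=alive,0 N1=alive,1 N2=dead,1 N3=alive,2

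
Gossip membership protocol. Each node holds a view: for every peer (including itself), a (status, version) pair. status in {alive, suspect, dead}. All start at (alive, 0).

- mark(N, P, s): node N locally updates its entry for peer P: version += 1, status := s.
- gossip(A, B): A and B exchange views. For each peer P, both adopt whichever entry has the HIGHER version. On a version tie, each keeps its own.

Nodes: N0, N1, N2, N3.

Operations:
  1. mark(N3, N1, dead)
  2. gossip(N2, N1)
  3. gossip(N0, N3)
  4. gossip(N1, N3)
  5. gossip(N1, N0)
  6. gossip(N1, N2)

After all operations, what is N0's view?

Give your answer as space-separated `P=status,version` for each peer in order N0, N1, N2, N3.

Op 1: N3 marks N1=dead -> (dead,v1)
Op 2: gossip N2<->N1 -> N2.N0=(alive,v0) N2.N1=(alive,v0) N2.N2=(alive,v0) N2.N3=(alive,v0) | N1.N0=(alive,v0) N1.N1=(alive,v0) N1.N2=(alive,v0) N1.N3=(alive,v0)
Op 3: gossip N0<->N3 -> N0.N0=(alive,v0) N0.N1=(dead,v1) N0.N2=(alive,v0) N0.N3=(alive,v0) | N3.N0=(alive,v0) N3.N1=(dead,v1) N3.N2=(alive,v0) N3.N3=(alive,v0)
Op 4: gossip N1<->N3 -> N1.N0=(alive,v0) N1.N1=(dead,v1) N1.N2=(alive,v0) N1.N3=(alive,v0) | N3.N0=(alive,v0) N3.N1=(dead,v1) N3.N2=(alive,v0) N3.N3=(alive,v0)
Op 5: gossip N1<->N0 -> N1.N0=(alive,v0) N1.N1=(dead,v1) N1.N2=(alive,v0) N1.N3=(alive,v0) | N0.N0=(alive,v0) N0.N1=(dead,v1) N0.N2=(alive,v0) N0.N3=(alive,v0)
Op 6: gossip N1<->N2 -> N1.N0=(alive,v0) N1.N1=(dead,v1) N1.N2=(alive,v0) N1.N3=(alive,v0) | N2.N0=(alive,v0) N2.N1=(dead,v1) N2.N2=(alive,v0) N2.N3=(alive,v0)

Answer: N0=alive,0 N1=dead,1 N2=alive,0 N3=alive,0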